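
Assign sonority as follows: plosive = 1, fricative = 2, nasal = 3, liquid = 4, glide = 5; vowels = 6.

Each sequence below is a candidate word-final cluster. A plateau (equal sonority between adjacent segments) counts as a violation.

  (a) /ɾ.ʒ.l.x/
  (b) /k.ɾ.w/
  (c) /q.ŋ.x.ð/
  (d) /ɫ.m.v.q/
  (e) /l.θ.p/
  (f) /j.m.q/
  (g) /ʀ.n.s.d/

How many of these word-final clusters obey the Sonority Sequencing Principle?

(a) 4-2-4-2 → violates
(b) 1-4-5 → violates
(c) 1-3-2-2 → violates
(d) 4-3-2-1 → obeys
(e) 4-2-1 → obeys
(f) 5-3-1 → obeys
(g) 4-3-2-1 → obeys

4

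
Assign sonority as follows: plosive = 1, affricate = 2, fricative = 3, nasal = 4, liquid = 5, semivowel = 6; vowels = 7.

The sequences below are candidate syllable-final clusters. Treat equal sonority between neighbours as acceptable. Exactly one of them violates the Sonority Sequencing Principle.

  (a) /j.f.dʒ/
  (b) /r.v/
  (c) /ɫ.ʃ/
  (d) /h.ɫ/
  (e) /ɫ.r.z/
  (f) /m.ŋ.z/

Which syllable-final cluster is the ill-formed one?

d

(a) sonority 6-3-2: well-formed.
(b) sonority 5-3: well-formed.
(c) sonority 5-3: well-formed.
(d) sonority 3-5: ill-formed.
(e) sonority 5-5-3: well-formed.
(f) sonority 4-4-3: well-formed.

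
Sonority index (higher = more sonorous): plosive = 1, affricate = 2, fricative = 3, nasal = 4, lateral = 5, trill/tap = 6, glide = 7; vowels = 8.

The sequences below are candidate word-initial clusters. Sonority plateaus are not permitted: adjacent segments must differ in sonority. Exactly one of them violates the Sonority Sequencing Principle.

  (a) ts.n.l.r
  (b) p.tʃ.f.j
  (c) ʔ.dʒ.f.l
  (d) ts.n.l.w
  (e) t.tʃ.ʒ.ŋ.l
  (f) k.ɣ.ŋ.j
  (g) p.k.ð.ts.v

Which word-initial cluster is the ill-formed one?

g

(a) sonority 2-4-5-6: well-formed.
(b) sonority 1-2-3-7: well-formed.
(c) sonority 1-2-3-5: well-formed.
(d) sonority 2-4-5-7: well-formed.
(e) sonority 1-2-3-4-5: well-formed.
(f) sonority 1-3-4-7: well-formed.
(g) sonority 1-1-3-2-3: ill-formed.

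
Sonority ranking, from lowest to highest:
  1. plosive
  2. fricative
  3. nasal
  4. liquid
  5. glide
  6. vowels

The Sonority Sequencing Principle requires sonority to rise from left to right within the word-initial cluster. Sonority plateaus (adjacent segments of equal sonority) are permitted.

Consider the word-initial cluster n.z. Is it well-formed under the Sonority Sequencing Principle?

no

/n/: nasal = 3.
/z/: fricative = 2.
The profile is 3-2. Between /n/ (3) and /z/ (2) sonority does not rise, so the cluster violates the SSP.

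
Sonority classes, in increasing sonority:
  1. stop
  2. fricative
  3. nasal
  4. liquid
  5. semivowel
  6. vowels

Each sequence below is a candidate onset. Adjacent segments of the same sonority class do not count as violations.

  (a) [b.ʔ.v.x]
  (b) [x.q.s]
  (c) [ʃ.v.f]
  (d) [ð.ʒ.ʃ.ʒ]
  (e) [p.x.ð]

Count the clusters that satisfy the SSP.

(a) [b.ʔ.v.x]: profile 1-1-2-2 — obeys.
(b) [x.q.s]: profile 2-1-2 — violates.
(c) [ʃ.v.f]: profile 2-2-2 — obeys.
(d) [ð.ʒ.ʃ.ʒ]: profile 2-2-2-2 — obeys.
(e) [p.x.ð]: profile 1-2-2 — obeys.

4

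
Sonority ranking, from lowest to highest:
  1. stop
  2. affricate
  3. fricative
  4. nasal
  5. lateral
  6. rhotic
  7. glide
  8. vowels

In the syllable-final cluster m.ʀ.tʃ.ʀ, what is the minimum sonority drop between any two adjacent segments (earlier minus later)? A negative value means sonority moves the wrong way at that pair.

-4

/m/ is a nasal (sonority 4).
/ʀ/ is a rhotic (sonority 6).
/tʃ/ is an affricate (sonority 2).
/ʀ/ is a rhotic (sonority 6).
/m/→/ʀ/: change -2.
/ʀ/→/tʃ/: change +4.
/tʃ/→/ʀ/: change -4.
Minimum = -4.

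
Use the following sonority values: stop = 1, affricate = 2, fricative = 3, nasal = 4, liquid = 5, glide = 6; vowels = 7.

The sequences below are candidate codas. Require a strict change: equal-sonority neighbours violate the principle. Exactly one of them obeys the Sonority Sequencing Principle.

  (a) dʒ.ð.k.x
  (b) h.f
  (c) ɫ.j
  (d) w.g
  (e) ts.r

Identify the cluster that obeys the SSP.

(a) sonority 2-3-1-3: ill-formed.
(b) sonority 3-3: ill-formed.
(c) sonority 5-6: ill-formed.
(d) sonority 6-1: well-formed.
(e) sonority 2-5: ill-formed.

d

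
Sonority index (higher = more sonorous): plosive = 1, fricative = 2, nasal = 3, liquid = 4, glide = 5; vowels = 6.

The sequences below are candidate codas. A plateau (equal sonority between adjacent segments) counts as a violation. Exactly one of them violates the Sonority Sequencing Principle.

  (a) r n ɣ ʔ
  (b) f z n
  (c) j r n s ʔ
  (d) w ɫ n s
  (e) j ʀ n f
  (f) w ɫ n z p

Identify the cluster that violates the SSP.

b

(a) r n ɣ ʔ: profile 4-3-2-1 — obeys.
(b) f z n: profile 2-2-3 — violates.
(c) j r n s ʔ: profile 5-4-3-2-1 — obeys.
(d) w ɫ n s: profile 5-4-3-2 — obeys.
(e) j ʀ n f: profile 5-4-3-2 — obeys.
(f) w ɫ n z p: profile 5-4-3-2-1 — obeys.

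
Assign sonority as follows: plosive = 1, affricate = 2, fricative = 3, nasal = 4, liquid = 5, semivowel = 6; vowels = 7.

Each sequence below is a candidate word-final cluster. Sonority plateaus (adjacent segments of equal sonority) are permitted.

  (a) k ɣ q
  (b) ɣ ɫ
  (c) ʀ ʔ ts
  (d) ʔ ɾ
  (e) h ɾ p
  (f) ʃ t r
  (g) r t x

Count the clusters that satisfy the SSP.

0

(a) k ɣ q: profile 1-3-1 — violates.
(b) ɣ ɫ: profile 3-5 — violates.
(c) ʀ ʔ ts: profile 5-1-2 — violates.
(d) ʔ ɾ: profile 1-5 — violates.
(e) h ɾ p: profile 3-5-1 — violates.
(f) ʃ t r: profile 3-1-5 — violates.
(g) r t x: profile 5-1-3 — violates.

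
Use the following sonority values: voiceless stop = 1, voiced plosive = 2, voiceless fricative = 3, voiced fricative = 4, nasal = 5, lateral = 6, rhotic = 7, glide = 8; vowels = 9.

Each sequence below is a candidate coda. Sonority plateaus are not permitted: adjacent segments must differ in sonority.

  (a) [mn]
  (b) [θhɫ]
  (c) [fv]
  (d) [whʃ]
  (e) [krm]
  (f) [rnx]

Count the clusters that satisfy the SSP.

(a) 5-5 → violates
(b) 3-3-6 → violates
(c) 3-4 → violates
(d) 8-3-3 → violates
(e) 1-7-5 → violates
(f) 7-5-3 → obeys

1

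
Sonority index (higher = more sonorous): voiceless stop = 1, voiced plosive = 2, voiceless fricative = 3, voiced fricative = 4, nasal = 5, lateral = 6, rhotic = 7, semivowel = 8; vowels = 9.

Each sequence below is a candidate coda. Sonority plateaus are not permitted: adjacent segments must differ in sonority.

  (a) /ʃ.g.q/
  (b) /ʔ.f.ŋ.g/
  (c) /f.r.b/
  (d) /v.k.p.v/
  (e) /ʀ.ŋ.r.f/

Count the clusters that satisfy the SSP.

(a) 3-2-1 → obeys
(b) 1-3-5-2 → violates
(c) 3-7-2 → violates
(d) 4-1-1-4 → violates
(e) 7-5-7-3 → violates

1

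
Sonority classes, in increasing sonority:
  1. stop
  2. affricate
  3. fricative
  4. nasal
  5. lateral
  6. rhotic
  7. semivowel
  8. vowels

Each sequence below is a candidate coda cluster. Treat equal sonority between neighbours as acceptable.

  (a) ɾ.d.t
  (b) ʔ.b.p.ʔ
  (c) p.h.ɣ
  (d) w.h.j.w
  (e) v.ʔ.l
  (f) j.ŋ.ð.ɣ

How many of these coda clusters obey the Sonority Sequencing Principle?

3

(a) ɾ.d.t: profile 6-1-1 — obeys.
(b) ʔ.b.p.ʔ: profile 1-1-1-1 — obeys.
(c) p.h.ɣ: profile 1-3-3 — violates.
(d) w.h.j.w: profile 7-3-7-7 — violates.
(e) v.ʔ.l: profile 3-1-5 — violates.
(f) j.ŋ.ð.ɣ: profile 7-4-3-3 — obeys.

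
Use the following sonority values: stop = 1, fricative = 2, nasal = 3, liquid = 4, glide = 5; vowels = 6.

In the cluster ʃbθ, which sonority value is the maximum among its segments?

2

/ʃ/ — fricative, sonority 2.
/b/ — stop, sonority 1.
/θ/ — fricative, sonority 2.
The maximum is 2.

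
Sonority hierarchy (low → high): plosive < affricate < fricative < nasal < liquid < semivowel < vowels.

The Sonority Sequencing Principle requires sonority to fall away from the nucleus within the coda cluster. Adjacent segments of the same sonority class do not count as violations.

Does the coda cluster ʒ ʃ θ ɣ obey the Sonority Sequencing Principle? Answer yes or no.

/ʒ/ — fricative, sonority 3.
/ʃ/ — fricative, sonority 3.
/θ/ — fricative, sonority 3.
/ɣ/ — fricative, sonority 3.
The profile 3-3-3-3 is non-increasing (plateaus allowed), so the coda cluster satisfies the SSP.

yes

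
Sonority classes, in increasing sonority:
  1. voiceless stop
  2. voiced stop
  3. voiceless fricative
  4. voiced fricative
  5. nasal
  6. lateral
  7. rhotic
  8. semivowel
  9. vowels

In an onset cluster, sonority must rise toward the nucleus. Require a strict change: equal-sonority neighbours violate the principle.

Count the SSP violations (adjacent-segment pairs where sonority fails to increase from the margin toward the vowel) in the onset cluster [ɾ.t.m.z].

/ɾ/ is a rhotic (sonority 7).
/t/ is a voiceless stop (sonority 1).
/m/ is a nasal (sonority 5).
/z/ is a voiced fricative (sonority 4).
/ɾ/→/t/: 7→1 (does not rise) — violation.
/t/→/m/: 1→5 (rises) — ok.
/m/→/z/: 5→4 (does not rise) — violation.

2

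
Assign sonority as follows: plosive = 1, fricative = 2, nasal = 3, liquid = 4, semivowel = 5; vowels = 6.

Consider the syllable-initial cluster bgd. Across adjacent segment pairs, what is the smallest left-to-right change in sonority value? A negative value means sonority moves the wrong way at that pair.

/b/ is a plosive (sonority 1).
/g/ is a plosive (sonority 1).
/d/ is a plosive (sonority 1).
/b/→/g/: change +0.
/g/→/d/: change +0.
Minimum = 0.

0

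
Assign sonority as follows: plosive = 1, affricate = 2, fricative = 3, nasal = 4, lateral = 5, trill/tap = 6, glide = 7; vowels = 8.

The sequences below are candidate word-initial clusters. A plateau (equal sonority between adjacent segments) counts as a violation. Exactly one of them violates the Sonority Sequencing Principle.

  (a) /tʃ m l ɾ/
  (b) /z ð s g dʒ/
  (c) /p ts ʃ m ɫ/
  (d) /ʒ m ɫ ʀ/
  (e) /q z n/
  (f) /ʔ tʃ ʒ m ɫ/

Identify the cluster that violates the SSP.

(a) sonority 2-4-5-6: well-formed.
(b) sonority 3-3-3-1-2: ill-formed.
(c) sonority 1-2-3-4-5: well-formed.
(d) sonority 3-4-5-6: well-formed.
(e) sonority 1-3-4: well-formed.
(f) sonority 1-2-3-4-5: well-formed.

b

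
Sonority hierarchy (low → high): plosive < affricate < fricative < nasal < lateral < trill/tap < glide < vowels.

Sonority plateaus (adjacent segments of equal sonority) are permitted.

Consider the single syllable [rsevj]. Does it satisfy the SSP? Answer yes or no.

Onset: /r/ is a trill/tap (sonority 6), /s/ is a fricative (sonority 3); then the nucleus /e/ (sonority 8).
Onset profile 6-3-8 — does not rise throughout.
Coda: /v/ is a fricative (sonority 3), /j/ is a glide (sonority 7).
Coda profile 8-3-7 — does not fall throughout.

no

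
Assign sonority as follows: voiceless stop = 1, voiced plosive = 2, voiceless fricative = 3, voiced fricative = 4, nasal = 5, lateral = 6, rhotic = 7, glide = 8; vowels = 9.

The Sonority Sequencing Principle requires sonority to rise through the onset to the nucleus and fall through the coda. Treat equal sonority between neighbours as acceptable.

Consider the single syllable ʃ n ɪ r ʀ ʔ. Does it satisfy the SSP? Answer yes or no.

Onset: /ʃ/ is a voiceless fricative (sonority 3), /n/ is a nasal (sonority 5); then the nucleus /ɪ/ (sonority 9).
Onset profile 3-5-9 — rises to the nucleus.
Coda: /r/ is a rhotic (sonority 7), /ʀ/ is a rhotic (sonority 7), /ʔ/ is a voiceless stop (sonority 1).
Coda profile 9-7-7-1 — falls from the nucleus.

yes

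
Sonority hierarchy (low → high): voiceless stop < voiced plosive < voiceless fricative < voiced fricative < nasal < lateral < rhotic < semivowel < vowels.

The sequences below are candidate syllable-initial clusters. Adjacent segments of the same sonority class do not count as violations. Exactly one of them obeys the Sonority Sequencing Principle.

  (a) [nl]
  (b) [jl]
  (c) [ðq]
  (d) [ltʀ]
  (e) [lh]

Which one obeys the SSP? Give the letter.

(a) [nl]: profile 5-6 — obeys.
(b) [jl]: profile 8-6 — violates.
(c) [ðq]: profile 4-1 — violates.
(d) [ltʀ]: profile 6-1-7 — violates.
(e) [lh]: profile 6-3 — violates.

a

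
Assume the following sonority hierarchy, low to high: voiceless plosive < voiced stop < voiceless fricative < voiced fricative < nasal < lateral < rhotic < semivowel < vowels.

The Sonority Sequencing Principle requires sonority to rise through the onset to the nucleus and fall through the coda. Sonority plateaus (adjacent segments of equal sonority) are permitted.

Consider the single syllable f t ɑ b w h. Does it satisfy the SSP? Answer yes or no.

Onset: /f/ is a voiceless fricative (sonority 3), /t/ is a voiceless plosive (sonority 1); then the nucleus /ɑ/ (sonority 9).
Onset profile 3-1-9 — does not rise throughout.
Coda: /b/ is a voiced stop (sonority 2), /w/ is a semivowel (sonority 8), /h/ is a voiceless fricative (sonority 3).
Coda profile 9-2-8-3 — does not fall throughout.

no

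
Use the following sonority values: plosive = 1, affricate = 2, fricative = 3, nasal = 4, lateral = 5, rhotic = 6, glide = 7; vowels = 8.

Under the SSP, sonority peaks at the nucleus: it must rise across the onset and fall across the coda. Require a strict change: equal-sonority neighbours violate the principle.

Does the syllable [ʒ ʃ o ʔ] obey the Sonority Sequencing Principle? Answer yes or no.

no

Onset: /ʒ/ is a fricative (sonority 3), /ʃ/ is a fricative (sonority 3); then the nucleus /o/ (sonority 8).
Onset profile 3-3-8 — does not strictly rise throughout.
Coda: /ʔ/ is a plosive (sonority 1).
Coda profile 8-1 — falls from the nucleus.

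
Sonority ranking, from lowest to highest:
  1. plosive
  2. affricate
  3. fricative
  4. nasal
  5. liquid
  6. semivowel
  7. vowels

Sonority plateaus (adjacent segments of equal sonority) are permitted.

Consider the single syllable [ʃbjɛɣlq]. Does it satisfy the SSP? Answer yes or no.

Onset: /ʃ/ is a fricative (sonority 3), /b/ is a plosive (sonority 1), /j/ is a semivowel (sonority 6); then the nucleus /ɛ/ (sonority 7).
Onset profile 3-1-6-7 — does not rise throughout.
Coda: /ɣ/ is a fricative (sonority 3), /l/ is a liquid (sonority 5), /q/ is a plosive (sonority 1).
Coda profile 7-3-5-1 — does not fall throughout.

no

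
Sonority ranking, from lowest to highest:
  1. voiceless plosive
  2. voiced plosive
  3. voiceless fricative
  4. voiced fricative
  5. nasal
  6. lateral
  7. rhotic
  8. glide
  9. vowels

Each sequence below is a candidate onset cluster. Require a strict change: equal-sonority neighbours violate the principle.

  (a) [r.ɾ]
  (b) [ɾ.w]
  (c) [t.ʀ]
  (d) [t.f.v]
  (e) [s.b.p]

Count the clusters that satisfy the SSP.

(a) [r.ɾ]: profile 7-7 — violates.
(b) [ɾ.w]: profile 7-8 — obeys.
(c) [t.ʀ]: profile 1-7 — obeys.
(d) [t.f.v]: profile 1-3-4 — obeys.
(e) [s.b.p]: profile 3-2-1 — violates.

3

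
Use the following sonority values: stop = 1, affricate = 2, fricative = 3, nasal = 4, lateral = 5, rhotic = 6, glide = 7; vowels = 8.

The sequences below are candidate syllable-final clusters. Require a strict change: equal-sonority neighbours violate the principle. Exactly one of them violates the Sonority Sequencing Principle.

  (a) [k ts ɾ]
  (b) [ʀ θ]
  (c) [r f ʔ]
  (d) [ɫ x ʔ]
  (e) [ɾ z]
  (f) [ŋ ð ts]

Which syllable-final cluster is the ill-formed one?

(a) 1-2-6 → violates
(b) 6-3 → obeys
(c) 6-3-1 → obeys
(d) 5-3-1 → obeys
(e) 6-3 → obeys
(f) 4-3-2 → obeys

a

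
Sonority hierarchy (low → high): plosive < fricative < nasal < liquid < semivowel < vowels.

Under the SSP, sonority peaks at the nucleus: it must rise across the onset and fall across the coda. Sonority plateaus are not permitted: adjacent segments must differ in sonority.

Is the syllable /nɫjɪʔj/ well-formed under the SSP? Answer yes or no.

Onset: /n/ is a nasal (sonority 3), /ɫ/ is a liquid (sonority 4), /j/ is a semivowel (sonority 5); then the nucleus /ɪ/ (sonority 6).
Onset profile 3-4-5-6 — rises to the nucleus.
Coda: /ʔ/ is a plosive (sonority 1), /j/ is a semivowel (sonority 5).
Coda profile 6-1-5 — does not strictly fall throughout.

no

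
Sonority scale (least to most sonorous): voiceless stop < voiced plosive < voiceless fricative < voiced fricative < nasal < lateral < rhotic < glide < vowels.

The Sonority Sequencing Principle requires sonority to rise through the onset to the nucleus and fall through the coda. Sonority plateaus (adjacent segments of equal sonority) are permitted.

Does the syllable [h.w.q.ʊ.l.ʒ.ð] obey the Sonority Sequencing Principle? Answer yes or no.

no

Onset: /h/ is a voiceless fricative (sonority 3), /w/ is a glide (sonority 8), /q/ is a voiceless stop (sonority 1); then the nucleus /ʊ/ (sonority 9).
Onset profile 3-8-1-9 — does not rise throughout.
Coda: /l/ is a lateral (sonority 6), /ʒ/ is a voiced fricative (sonority 4), /ð/ is a voiced fricative (sonority 4).
Coda profile 9-6-4-4 — falls from the nucleus.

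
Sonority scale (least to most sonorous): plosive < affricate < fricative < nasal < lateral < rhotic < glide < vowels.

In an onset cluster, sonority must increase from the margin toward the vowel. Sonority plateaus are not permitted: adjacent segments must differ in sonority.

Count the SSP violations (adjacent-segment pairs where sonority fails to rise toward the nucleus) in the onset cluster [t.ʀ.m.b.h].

/t/ — plosive, sonority 1.
/ʀ/ — rhotic, sonority 6.
/m/ — nasal, sonority 4.
/b/ — plosive, sonority 1.
/h/ — fricative, sonority 3.
/t/→/ʀ/: 1→6 (rises) — ok.
/ʀ/→/m/: 6→4 (does not rise) — violation.
/m/→/b/: 4→1 (does not rise) — violation.
/b/→/h/: 1→3 (rises) — ok.

2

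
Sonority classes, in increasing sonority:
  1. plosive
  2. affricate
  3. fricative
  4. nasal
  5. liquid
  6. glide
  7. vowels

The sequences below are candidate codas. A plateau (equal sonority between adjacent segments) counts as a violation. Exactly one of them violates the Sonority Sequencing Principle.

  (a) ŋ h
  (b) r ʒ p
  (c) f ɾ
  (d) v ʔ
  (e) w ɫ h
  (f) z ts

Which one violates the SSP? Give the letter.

(a) ŋ h: profile 4-3 — obeys.
(b) r ʒ p: profile 5-3-1 — obeys.
(c) f ɾ: profile 3-5 — violates.
(d) v ʔ: profile 3-1 — obeys.
(e) w ɫ h: profile 6-5-3 — obeys.
(f) z ts: profile 3-2 — obeys.

c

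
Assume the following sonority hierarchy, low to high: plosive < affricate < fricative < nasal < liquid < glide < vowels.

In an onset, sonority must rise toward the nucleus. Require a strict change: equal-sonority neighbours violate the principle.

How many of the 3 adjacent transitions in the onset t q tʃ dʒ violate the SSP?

/t/: plosive = 1.
/q/: plosive = 1.
/tʃ/: affricate = 2.
/dʒ/: affricate = 2.
/t/→/q/: 1→1 (plateau) — violation.
/q/→/tʃ/: 1→2 (rises) — ok.
/tʃ/→/dʒ/: 2→2 (plateau) — violation.

2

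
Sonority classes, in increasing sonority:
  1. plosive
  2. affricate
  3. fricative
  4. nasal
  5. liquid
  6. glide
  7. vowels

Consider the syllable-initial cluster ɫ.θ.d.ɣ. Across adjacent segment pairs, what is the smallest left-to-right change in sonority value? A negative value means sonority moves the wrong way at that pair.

-2

/ɫ/: liquid = 5.
/θ/: fricative = 3.
/d/: plosive = 1.
/ɣ/: fricative = 3.
/ɫ/→/θ/: change -2.
/θ/→/d/: change -2.
/d/→/ɣ/: change +2.
Minimum = -2.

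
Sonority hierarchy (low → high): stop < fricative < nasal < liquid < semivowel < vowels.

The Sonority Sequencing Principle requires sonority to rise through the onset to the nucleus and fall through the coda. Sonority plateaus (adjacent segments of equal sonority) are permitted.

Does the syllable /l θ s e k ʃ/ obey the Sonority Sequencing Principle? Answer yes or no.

no

Onset: /l/ is a liquid (sonority 4), /θ/ is a fricative (sonority 2), /s/ is a fricative (sonority 2); then the nucleus /e/ (sonority 6).
Onset profile 4-2-2-6 — does not rise throughout.
Coda: /k/ is a stop (sonority 1), /ʃ/ is a fricative (sonority 2).
Coda profile 6-1-2 — does not fall throughout.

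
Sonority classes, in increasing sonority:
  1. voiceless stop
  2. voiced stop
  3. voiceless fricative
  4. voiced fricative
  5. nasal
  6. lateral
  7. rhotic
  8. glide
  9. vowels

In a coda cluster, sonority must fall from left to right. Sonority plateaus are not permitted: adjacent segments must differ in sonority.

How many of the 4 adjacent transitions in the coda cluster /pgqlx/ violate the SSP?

/p/ is a voiceless stop (sonority 1).
/g/ is a voiced stop (sonority 2).
/q/ is a voiceless stop (sonority 1).
/l/ is a lateral (sonority 6).
/x/ is a voiceless fricative (sonority 3).
/p/→/g/: 1→2 (does not fall) — violation.
/g/→/q/: 2→1 (falls) — ok.
/q/→/l/: 1→6 (does not fall) — violation.
/l/→/x/: 6→3 (falls) — ok.

2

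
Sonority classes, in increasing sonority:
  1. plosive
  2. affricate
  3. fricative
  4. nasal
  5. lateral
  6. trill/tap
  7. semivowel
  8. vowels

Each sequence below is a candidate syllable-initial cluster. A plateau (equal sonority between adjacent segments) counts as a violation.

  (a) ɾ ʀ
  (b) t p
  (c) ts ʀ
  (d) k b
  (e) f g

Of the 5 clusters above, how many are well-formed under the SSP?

1

(a) ɾ ʀ: profile 6-6 — violates.
(b) t p: profile 1-1 — violates.
(c) ts ʀ: profile 2-6 — obeys.
(d) k b: profile 1-1 — violates.
(e) f g: profile 3-1 — violates.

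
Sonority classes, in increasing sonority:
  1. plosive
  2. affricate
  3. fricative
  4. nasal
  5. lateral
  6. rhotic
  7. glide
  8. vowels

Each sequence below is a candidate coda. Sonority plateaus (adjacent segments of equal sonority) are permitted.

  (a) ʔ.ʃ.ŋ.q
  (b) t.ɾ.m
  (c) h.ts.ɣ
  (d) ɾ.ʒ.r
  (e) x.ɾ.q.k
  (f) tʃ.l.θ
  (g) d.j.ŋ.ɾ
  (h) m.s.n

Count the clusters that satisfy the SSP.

(a) sonority 1-3-4-1: ill-formed.
(b) sonority 1-6-4: ill-formed.
(c) sonority 3-2-3: ill-formed.
(d) sonority 6-3-6: ill-formed.
(e) sonority 3-6-1-1: ill-formed.
(f) sonority 2-5-3: ill-formed.
(g) sonority 1-7-4-6: ill-formed.
(h) sonority 4-3-4: ill-formed.

0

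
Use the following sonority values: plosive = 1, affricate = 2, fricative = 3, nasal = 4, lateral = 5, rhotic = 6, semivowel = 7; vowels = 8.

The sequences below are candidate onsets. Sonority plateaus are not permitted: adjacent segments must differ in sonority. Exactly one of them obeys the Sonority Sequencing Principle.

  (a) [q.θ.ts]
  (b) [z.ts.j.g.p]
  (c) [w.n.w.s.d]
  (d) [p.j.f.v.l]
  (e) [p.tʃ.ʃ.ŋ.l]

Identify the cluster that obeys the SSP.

e

(a) sonority 1-3-2: ill-formed.
(b) sonority 3-2-7-1-1: ill-formed.
(c) sonority 7-4-7-3-1: ill-formed.
(d) sonority 1-7-3-3-5: ill-formed.
(e) sonority 1-2-3-4-5: well-formed.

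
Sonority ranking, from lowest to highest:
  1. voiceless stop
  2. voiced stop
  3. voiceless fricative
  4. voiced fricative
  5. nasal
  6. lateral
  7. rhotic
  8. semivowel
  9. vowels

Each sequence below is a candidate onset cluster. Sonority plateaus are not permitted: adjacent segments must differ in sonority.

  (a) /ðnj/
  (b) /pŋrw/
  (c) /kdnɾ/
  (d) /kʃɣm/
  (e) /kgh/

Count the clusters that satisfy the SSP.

(a) 4-5-8 → obeys
(b) 1-5-7-8 → obeys
(c) 1-2-5-7 → obeys
(d) 1-3-4-5 → obeys
(e) 1-2-3 → obeys

5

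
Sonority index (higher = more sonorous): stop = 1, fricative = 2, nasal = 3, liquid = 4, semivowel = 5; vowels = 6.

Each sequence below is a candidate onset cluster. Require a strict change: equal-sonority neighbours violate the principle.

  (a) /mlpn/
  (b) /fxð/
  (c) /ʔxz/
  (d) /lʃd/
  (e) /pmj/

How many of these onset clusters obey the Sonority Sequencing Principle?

1

(a) /mlpn/: profile 3-4-1-3 — violates.
(b) /fxð/: profile 2-2-2 — violates.
(c) /ʔxz/: profile 1-2-2 — violates.
(d) /lʃd/: profile 4-2-1 — violates.
(e) /pmj/: profile 1-3-5 — obeys.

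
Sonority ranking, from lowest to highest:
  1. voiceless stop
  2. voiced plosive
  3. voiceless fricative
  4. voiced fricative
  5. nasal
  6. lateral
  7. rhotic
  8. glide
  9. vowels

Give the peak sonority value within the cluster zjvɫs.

/z/ is a voiced fricative (sonority 4).
/j/ is a glide (sonority 8).
/v/ is a voiced fricative (sonority 4).
/ɫ/ is a lateral (sonority 6).
/s/ is a voiceless fricative (sonority 3).
The maximum is 8.

8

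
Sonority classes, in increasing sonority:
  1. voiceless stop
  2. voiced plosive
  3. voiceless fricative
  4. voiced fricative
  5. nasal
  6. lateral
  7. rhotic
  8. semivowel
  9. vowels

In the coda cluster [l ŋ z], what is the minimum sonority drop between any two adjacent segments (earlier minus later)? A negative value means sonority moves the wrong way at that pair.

/l/ is a lateral (sonority 6).
/ŋ/ is a nasal (sonority 5).
/z/ is a voiced fricative (sonority 4).
/l/→/ŋ/: change +1.
/ŋ/→/z/: change +1.
Minimum = 1.

1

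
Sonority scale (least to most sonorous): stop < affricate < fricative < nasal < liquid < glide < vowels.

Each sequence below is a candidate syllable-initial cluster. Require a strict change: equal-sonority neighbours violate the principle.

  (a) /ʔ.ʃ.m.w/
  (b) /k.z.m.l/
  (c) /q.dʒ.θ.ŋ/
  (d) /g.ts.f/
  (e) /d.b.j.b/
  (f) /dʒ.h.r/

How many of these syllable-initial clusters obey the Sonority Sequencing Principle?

5

(a) /ʔ.ʃ.m.w/: profile 1-3-4-6 — obeys.
(b) /k.z.m.l/: profile 1-3-4-5 — obeys.
(c) /q.dʒ.θ.ŋ/: profile 1-2-3-4 — obeys.
(d) /g.ts.f/: profile 1-2-3 — obeys.
(e) /d.b.j.b/: profile 1-1-6-1 — violates.
(f) /dʒ.h.r/: profile 2-3-5 — obeys.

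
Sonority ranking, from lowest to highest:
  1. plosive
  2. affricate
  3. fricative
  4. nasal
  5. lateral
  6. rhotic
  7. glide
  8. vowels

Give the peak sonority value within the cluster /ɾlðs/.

/ɾ/ — rhotic, sonority 6.
/l/ — lateral, sonority 5.
/ð/ — fricative, sonority 3.
/s/ — fricative, sonority 3.
The maximum is 6.

6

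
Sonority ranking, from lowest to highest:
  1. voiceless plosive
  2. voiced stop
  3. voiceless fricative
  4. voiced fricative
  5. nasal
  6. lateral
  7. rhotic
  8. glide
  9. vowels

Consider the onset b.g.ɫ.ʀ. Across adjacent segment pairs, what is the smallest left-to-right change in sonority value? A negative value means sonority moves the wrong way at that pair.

/b/: voiced stop = 2.
/g/: voiced stop = 2.
/ɫ/: lateral = 6.
/ʀ/: rhotic = 7.
/b/→/g/: change +0.
/g/→/ɫ/: change +4.
/ɫ/→/ʀ/: change +1.
Minimum = 0.

0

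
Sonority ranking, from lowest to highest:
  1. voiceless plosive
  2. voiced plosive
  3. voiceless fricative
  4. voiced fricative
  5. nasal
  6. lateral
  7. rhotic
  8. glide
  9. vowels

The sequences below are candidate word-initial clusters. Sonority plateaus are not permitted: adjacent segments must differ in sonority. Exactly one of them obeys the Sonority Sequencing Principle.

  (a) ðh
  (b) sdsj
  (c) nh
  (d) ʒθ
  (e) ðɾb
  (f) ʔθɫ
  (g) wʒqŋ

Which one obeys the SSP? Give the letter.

(a) ðh: profile 4-3 — violates.
(b) sdsj: profile 3-2-3-8 — violates.
(c) nh: profile 5-3 — violates.
(d) ʒθ: profile 4-3 — violates.
(e) ðɾb: profile 4-7-2 — violates.
(f) ʔθɫ: profile 1-3-6 — obeys.
(g) wʒqŋ: profile 8-4-1-5 — violates.

f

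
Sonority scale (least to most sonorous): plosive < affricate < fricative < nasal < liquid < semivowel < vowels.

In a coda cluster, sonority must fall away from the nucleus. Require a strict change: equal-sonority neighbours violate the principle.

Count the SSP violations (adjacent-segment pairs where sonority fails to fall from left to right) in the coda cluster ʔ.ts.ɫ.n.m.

/ʔ/ — plosive, sonority 1.
/ts/ — affricate, sonority 2.
/ɫ/ — liquid, sonority 5.
/n/ — nasal, sonority 4.
/m/ — nasal, sonority 4.
/ʔ/→/ts/: 1→2 (does not fall) — violation.
/ts/→/ɫ/: 2→5 (does not fall) — violation.
/ɫ/→/n/: 5→4 (falls) — ok.
/n/→/m/: 4→4 (plateau) — violation.

3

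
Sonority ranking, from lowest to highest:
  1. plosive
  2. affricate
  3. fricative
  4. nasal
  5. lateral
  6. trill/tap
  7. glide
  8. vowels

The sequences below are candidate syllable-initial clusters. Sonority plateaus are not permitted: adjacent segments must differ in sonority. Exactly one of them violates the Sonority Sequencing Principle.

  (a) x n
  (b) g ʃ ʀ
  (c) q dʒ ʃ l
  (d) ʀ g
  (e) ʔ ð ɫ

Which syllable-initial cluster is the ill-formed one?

(a) 3-4 → obeys
(b) 1-3-6 → obeys
(c) 1-2-3-5 → obeys
(d) 6-1 → violates
(e) 1-3-5 → obeys

d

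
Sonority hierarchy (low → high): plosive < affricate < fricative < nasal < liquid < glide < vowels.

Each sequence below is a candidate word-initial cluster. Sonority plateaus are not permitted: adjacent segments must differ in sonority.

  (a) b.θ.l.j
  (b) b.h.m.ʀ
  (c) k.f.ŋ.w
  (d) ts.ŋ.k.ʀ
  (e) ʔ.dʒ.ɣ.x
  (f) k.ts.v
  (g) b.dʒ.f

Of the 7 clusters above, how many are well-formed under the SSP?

5

(a) sonority 1-3-5-6: well-formed.
(b) sonority 1-3-4-5: well-formed.
(c) sonority 1-3-4-6: well-formed.
(d) sonority 2-4-1-5: ill-formed.
(e) sonority 1-2-3-3: ill-formed.
(f) sonority 1-2-3: well-formed.
(g) sonority 1-2-3: well-formed.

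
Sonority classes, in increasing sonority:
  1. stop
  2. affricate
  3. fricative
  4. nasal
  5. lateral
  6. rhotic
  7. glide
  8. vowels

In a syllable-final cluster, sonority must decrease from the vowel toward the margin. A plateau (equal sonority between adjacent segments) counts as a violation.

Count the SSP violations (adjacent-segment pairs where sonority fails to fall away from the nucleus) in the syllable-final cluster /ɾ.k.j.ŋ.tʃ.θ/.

2

/ɾ/ — rhotic, sonority 6.
/k/ — stop, sonority 1.
/j/ — glide, sonority 7.
/ŋ/ — nasal, sonority 4.
/tʃ/ — affricate, sonority 2.
/θ/ — fricative, sonority 3.
/ɾ/→/k/: 6→1 (falls) — ok.
/k/→/j/: 1→7 (does not fall) — violation.
/j/→/ŋ/: 7→4 (falls) — ok.
/ŋ/→/tʃ/: 4→2 (falls) — ok.
/tʃ/→/θ/: 2→3 (does not fall) — violation.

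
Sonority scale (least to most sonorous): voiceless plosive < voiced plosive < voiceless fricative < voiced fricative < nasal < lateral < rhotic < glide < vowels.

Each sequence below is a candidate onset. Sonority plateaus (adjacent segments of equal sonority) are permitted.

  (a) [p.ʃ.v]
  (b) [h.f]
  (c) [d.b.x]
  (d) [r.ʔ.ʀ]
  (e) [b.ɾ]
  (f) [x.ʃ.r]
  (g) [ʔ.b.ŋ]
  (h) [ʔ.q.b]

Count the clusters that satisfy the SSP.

(a) [p.ʃ.v]: profile 1-3-4 — obeys.
(b) [h.f]: profile 3-3 — obeys.
(c) [d.b.x]: profile 2-2-3 — obeys.
(d) [r.ʔ.ʀ]: profile 7-1-7 — violates.
(e) [b.ɾ]: profile 2-7 — obeys.
(f) [x.ʃ.r]: profile 3-3-7 — obeys.
(g) [ʔ.b.ŋ]: profile 1-2-5 — obeys.
(h) [ʔ.q.b]: profile 1-1-2 — obeys.

7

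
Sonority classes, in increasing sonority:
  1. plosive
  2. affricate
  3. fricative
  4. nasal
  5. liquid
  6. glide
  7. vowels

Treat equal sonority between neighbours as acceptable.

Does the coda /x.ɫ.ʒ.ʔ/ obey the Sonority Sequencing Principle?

/x/ is a fricative (sonority 3).
/ɫ/ is a liquid (sonority 5).
/ʒ/ is a fricative (sonority 3).
/ʔ/ is a plosive (sonority 1).
The profile is 3-5-3-1. Between /x/ (3) and /ɫ/ (5) sonority does not fall, so the cluster violates the SSP.

no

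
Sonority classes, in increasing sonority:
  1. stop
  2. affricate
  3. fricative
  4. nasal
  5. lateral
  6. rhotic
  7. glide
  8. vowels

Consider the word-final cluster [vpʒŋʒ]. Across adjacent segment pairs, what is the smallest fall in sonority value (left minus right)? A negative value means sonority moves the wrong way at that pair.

/v/ — fricative, sonority 3.
/p/ — stop, sonority 1.
/ʒ/ — fricative, sonority 3.
/ŋ/ — nasal, sonority 4.
/ʒ/ — fricative, sonority 3.
/v/→/p/: change +2.
/p/→/ʒ/: change -2.
/ʒ/→/ŋ/: change -1.
/ŋ/→/ʒ/: change +1.
Minimum = -2.

-2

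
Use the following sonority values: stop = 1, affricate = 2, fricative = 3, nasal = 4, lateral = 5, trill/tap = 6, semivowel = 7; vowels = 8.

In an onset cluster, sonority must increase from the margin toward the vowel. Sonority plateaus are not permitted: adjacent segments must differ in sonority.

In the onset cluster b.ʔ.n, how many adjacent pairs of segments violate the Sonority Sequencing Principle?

/b/: stop = 1.
/ʔ/: stop = 1.
/n/: nasal = 4.
/b/→/ʔ/: 1→1 (plateau) — violation.
/ʔ/→/n/: 1→4 (rises) — ok.

1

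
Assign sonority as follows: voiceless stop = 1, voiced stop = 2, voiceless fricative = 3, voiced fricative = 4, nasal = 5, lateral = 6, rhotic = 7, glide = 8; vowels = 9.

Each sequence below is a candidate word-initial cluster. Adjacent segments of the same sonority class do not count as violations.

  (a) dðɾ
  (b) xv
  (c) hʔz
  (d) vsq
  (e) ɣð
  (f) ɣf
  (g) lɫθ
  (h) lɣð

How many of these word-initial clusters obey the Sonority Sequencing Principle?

3

(a) 2-4-7 → obeys
(b) 3-4 → obeys
(c) 3-1-4 → violates
(d) 4-3-1 → violates
(e) 4-4 → obeys
(f) 4-3 → violates
(g) 6-6-3 → violates
(h) 6-4-4 → violates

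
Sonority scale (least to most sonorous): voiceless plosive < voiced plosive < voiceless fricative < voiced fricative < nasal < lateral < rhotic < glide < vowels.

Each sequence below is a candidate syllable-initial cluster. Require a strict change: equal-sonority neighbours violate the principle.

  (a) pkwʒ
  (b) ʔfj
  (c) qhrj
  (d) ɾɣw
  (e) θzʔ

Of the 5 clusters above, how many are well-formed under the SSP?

2

(a) sonority 1-1-8-4: ill-formed.
(b) sonority 1-3-8: well-formed.
(c) sonority 1-3-7-8: well-formed.
(d) sonority 7-4-8: ill-formed.
(e) sonority 3-4-1: ill-formed.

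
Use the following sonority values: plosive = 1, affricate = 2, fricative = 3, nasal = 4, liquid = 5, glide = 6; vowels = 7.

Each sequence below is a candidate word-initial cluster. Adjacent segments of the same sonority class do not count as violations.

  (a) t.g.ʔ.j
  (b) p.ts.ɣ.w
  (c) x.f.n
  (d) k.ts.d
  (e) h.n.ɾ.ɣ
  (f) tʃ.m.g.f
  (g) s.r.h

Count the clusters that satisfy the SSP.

(a) 1-1-1-6 → obeys
(b) 1-2-3-6 → obeys
(c) 3-3-4 → obeys
(d) 1-2-1 → violates
(e) 3-4-5-3 → violates
(f) 2-4-1-3 → violates
(g) 3-5-3 → violates

3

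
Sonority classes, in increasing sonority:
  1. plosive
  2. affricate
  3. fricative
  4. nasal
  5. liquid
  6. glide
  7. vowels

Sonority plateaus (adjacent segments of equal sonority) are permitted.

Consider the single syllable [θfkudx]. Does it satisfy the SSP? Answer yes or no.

no

Onset: /θ/ is a fricative (sonority 3), /f/ is a fricative (sonority 3), /k/ is a plosive (sonority 1); then the nucleus /u/ (sonority 7).
Onset profile 3-3-1-7 — does not rise throughout.
Coda: /d/ is a plosive (sonority 1), /x/ is a fricative (sonority 3).
Coda profile 7-1-3 — does not fall throughout.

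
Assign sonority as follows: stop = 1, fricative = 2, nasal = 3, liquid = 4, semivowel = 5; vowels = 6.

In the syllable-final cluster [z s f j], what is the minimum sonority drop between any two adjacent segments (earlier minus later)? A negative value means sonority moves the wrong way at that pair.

/z/ — fricative, sonority 2.
/s/ — fricative, sonority 2.
/f/ — fricative, sonority 2.
/j/ — semivowel, sonority 5.
/z/→/s/: change +0.
/s/→/f/: change +0.
/f/→/j/: change -3.
Minimum = -3.

-3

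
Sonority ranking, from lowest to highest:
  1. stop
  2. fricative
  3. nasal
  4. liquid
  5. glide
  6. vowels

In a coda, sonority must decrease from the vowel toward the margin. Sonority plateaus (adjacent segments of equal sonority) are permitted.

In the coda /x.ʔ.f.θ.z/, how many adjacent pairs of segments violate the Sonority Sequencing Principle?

/x/: fricative = 2.
/ʔ/: stop = 1.
/f/: fricative = 2.
/θ/: fricative = 2.
/z/: fricative = 2.
/x/→/ʔ/: 2→1 (falls) — ok.
/ʔ/→/f/: 1→2 (does not fall) — violation.
/f/→/θ/: 2→2 (plateau, allowed) — ok.
/θ/→/z/: 2→2 (plateau, allowed) — ok.

1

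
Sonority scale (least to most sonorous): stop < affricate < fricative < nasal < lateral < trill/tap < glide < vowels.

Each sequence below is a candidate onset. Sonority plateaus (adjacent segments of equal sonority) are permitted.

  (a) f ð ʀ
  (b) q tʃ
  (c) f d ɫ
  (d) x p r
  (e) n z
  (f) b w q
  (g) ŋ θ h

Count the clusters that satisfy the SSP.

(a) f ð ʀ: profile 3-3-6 — obeys.
(b) q tʃ: profile 1-2 — obeys.
(c) f d ɫ: profile 3-1-5 — violates.
(d) x p r: profile 3-1-6 — violates.
(e) n z: profile 4-3 — violates.
(f) b w q: profile 1-7-1 — violates.
(g) ŋ θ h: profile 4-3-3 — violates.

2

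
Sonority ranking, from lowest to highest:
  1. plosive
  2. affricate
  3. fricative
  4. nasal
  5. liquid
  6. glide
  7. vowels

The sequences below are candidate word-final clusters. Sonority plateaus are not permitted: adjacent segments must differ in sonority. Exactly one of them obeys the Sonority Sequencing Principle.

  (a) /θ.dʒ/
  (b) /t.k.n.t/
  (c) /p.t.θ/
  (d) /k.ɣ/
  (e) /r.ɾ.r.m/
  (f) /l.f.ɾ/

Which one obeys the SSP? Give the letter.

a

(a) 3-2 → obeys
(b) 1-1-4-1 → violates
(c) 1-1-3 → violates
(d) 1-3 → violates
(e) 5-5-5-4 → violates
(f) 5-3-5 → violates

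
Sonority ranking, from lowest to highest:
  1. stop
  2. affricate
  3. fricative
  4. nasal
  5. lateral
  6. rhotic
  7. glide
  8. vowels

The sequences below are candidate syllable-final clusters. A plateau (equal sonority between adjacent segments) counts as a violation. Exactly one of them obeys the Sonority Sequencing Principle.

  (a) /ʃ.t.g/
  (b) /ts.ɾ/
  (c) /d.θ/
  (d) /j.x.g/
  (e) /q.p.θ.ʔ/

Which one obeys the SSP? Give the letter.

d

(a) /ʃ.t.g/: profile 3-1-1 — violates.
(b) /ts.ɾ/: profile 2-6 — violates.
(c) /d.θ/: profile 1-3 — violates.
(d) /j.x.g/: profile 7-3-1 — obeys.
(e) /q.p.θ.ʔ/: profile 1-1-3-1 — violates.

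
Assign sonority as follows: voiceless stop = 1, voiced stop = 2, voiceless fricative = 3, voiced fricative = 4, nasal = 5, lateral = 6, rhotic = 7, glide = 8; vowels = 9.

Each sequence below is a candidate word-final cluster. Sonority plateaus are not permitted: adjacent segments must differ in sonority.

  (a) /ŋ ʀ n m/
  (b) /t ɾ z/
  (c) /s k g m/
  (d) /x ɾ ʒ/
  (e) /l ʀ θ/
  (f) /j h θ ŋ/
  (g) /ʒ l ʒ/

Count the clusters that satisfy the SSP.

0

(a) sonority 5-7-5-5: ill-formed.
(b) sonority 1-7-4: ill-formed.
(c) sonority 3-1-2-5: ill-formed.
(d) sonority 3-7-4: ill-formed.
(e) sonority 6-7-3: ill-formed.
(f) sonority 8-3-3-5: ill-formed.
(g) sonority 4-6-4: ill-formed.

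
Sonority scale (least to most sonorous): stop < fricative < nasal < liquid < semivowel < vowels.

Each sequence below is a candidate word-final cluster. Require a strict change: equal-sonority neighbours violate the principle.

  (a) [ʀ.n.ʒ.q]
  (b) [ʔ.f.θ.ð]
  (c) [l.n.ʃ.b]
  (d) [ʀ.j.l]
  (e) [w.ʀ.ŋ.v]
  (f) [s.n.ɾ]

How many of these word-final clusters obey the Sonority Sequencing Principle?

3

(a) 4-3-2-1 → obeys
(b) 1-2-2-2 → violates
(c) 4-3-2-1 → obeys
(d) 4-5-4 → violates
(e) 5-4-3-2 → obeys
(f) 2-3-4 → violates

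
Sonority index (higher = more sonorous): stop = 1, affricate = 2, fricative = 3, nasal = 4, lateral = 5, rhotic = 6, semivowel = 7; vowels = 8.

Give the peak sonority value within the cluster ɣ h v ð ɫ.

5

/ɣ/ — fricative, sonority 3.
/h/ — fricative, sonority 3.
/v/ — fricative, sonority 3.
/ð/ — fricative, sonority 3.
/ɫ/ — lateral, sonority 5.
The maximum is 5.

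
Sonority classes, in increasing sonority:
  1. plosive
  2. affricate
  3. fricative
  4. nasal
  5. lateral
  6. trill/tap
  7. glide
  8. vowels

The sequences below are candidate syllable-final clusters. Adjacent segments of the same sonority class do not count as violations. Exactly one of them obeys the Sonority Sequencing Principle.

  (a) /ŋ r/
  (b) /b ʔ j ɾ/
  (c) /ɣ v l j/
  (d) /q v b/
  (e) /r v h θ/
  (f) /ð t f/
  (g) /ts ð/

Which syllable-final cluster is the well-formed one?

e

(a) sonority 4-6: ill-formed.
(b) sonority 1-1-7-6: ill-formed.
(c) sonority 3-3-5-7: ill-formed.
(d) sonority 1-3-1: ill-formed.
(e) sonority 6-3-3-3: well-formed.
(f) sonority 3-1-3: ill-formed.
(g) sonority 2-3: ill-formed.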